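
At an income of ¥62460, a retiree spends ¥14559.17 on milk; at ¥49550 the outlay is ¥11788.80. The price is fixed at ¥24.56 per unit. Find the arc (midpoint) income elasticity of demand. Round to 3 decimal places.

With a constant price, Q₁ = 14559.17/24.56 = 592.800 and Q₂ = 11788.80/24.56 = 480.000 (equivalently, work directly with expenditure since P cancels).
Midpoint %ΔQ = (11788.80 − 14559.17)/13173.99 = -0.21029; midpoint %ΔI = (49550 − 62460)/56005 = -0.23052.
η = -0.21029 / -0.23052 = 0.912.

0.912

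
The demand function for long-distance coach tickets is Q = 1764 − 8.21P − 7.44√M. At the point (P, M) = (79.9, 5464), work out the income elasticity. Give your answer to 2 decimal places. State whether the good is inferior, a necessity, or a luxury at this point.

-0.49 (inferior good)

At P = 79.9, M = 5464: Q = 558.065.
Holding P constant, ∂Q/∂M = -7.44/(2√M) = -0.0503254.
η_M = (∂Q/∂M)·(M/Q) = -0.0503254 × (5464/558.065) = -0.49.
Since η < 0, this is an inferior good.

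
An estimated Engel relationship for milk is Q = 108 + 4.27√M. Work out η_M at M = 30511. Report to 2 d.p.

At M = 30511: Q = 853.858.
dQ/dM = 4.27/(2√M) = 0.0122228 at this income.
η = (dQ/dM)·(M/Q) = 0.0122228 × (30511/853.858) = 0.44.

0.44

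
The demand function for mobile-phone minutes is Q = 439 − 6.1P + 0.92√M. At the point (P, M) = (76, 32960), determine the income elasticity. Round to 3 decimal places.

At P = 76, M = 32960: Q = 142.425.
Holding P constant, ∂Q/∂M = 0.92/(2√M) = 0.00253375.
η_M = (∂Q/∂M)·(M/Q) = 0.00253375 × (32960/142.425) = 0.586.

0.586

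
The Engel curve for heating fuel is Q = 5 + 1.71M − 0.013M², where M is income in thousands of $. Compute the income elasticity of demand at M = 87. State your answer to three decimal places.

-0.867

At M = 87: Q = 55.3730.
dQ/dM = 1.71 − 0.026M = -0.55200.
η = (dQ/dM)·(M/Q) = -0.55200 × (87/55.3730) = -0.867.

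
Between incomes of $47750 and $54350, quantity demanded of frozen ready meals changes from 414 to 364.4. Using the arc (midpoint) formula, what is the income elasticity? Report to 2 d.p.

ΔQ = 364.4 − 414 = -49.6; midpoint Q̄ = (414 + 364.4)/2 = 389.2.
ΔI = 54350 − 47750 = 6600; midpoint Ī = (47750 + 54350)/2 = 51050.
η = (ΔQ/Q̄) ÷ (ΔI/Ī) = (-49.6/389.2) ÷ (6600/51050) = -0.99.

-0.99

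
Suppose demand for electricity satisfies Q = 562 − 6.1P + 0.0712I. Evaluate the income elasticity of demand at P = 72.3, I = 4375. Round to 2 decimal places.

At P = 72.3, I = 4375: Q = 432.470.
Holding P constant, ∂Q/∂I = 0.0712.
η_I = (∂Q/∂I)·(I/Q) = 0.0712 × (4375/432.470) = 0.72.

0.72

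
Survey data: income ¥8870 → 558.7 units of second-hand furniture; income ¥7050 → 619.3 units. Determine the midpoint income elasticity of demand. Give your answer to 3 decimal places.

-0.450

ΔQ = 619.3 − 558.7 = 60.6; midpoint Q̄ = (558.7 + 619.3)/2 = 589.
ΔI = 7050 − 8870 = -1820; midpoint Ī = (8870 + 7050)/2 = 7960.
η = (ΔQ/Q̄) ÷ (ΔI/Ī) = (60.6/589) ÷ (-1820/7960) = -0.450.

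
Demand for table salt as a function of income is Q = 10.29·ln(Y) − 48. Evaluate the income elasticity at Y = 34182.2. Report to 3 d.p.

0.173

At Y = 34182.2: Q = 59.422.
dQ/dY = 10.29/Y = 0.000301034 at this income.
η = (dQ/dY)·(Y/Q) = 0.000301034 × (34182.2/59.422) = 0.173.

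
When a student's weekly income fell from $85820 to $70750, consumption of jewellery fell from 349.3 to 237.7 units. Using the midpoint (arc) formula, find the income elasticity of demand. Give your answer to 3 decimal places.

ΔQ = 237.7 − 349.3 = -111.6; midpoint Q̄ = (349.3 + 237.7)/2 = 293.5.
ΔI = 70750 − 85820 = -15070; midpoint Ī = (85820 + 70750)/2 = 78285.
η = (ΔQ/Q̄) ÷ (ΔI/Ī) = (-111.6/293.5) ÷ (-15070/78285) = 1.975.

1.975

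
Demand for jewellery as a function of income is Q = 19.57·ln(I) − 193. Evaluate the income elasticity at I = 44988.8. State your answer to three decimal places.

At I = 44988.8: Q = 16.676.
dQ/dI = 19.57/I = 0.000434997 at this income.
η = (dQ/dI)·(I/Q) = 0.000434997 × (44988.8/16.676) = 1.174.

1.174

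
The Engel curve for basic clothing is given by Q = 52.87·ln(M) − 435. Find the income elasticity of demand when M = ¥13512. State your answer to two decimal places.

At M = 13512: Q = 67.864.
dQ/dM = 52.87/M = 0.00391282 at this income.
η = (dQ/dM)·(M/Q) = 0.00391282 × (13512/67.864) = 0.78.

0.78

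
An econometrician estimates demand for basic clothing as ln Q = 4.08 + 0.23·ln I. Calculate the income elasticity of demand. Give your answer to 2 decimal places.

0.23

In a log-linear demand, the coefficient on ln I is the income elasticity.
So η = 0.23.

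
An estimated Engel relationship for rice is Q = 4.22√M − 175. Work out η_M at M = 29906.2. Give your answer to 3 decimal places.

0.658

At M = 29906.2: Q = 554.782.
dQ/dM = 4.22/(2√M) = 0.0122012 at this income.
η = (dQ/dM)·(M/Q) = 0.0122012 × (29906.2/554.782) = 0.658.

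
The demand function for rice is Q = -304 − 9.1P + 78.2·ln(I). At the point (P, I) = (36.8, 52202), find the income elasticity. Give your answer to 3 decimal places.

0.371

At P = 36.8, I = 52202: Q = 210.597.
Holding P constant, ∂Q/∂I = 78.2/I = 0.00149803.
η_I = (∂Q/∂I)·(I/Q) = 0.00149803 × (52202/210.597) = 0.371.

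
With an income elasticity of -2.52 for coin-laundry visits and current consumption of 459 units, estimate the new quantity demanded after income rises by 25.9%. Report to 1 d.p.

159.4

%ΔQ ≈ η × %ΔI = -2.52 × 25.9% = -65.268%.
New Q ≈ 459 × (1 − 0.65268) = 159.4.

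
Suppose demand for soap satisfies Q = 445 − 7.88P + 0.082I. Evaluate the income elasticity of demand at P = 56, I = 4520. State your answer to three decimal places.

0.990

At P = 56, I = 4520: Q = 374.360.
Holding P constant, ∂Q/∂I = 0.082.
η_I = (∂Q/∂I)·(I/Q) = 0.082 × (4520/374.360) = 0.990.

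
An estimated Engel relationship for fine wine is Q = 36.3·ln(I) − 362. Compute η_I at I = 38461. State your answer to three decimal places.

At I = 38461: Q = 21.234.
dQ/dI = 36.3/I = 0.000943813 at this income.
η = (dQ/dI)·(I/Q) = 0.000943813 × (38461/21.234) = 1.710.

1.710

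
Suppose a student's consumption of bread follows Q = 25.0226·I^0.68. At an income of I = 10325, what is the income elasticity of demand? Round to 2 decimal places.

0.68

For Q = A·I^β the income elasticity is constant and equal to β.
Here β = 0.68, so η = 0.68.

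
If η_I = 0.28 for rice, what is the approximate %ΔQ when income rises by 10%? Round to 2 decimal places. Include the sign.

2.80%

%ΔQ ≈ η × %ΔI = 0.28 × 10% = 2.80%.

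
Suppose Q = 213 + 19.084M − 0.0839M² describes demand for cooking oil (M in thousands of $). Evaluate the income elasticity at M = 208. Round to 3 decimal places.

-5.954

At M = 208: Q = 552.6224.
dQ/dM = 19.084 − 0.1678M = -15.81840.
η = (dQ/dM)·(M/Q) = -15.81840 × (208/552.6224) = -5.954.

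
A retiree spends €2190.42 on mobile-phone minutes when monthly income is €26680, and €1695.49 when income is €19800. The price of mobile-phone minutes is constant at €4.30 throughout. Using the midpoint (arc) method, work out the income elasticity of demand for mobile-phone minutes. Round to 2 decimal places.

With a constant price, Q₁ = 2190.42/4.30 = 509.400 and Q₂ = 1695.49/4.30 = 394.300 (equivalently, work directly with expenditure since P cancels).
Midpoint %ΔQ = (1695.49 − 2190.42)/1942.96 = -0.25473; midpoint %ΔI = (19800 − 26680)/23240 = -0.29604.
η = -0.25473 / -0.29604 = 0.86.

0.86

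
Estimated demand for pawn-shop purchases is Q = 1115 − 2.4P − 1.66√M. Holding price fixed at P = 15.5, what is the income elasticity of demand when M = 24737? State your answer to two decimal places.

-0.16

At P = 15.5, M = 24737: Q = 816.715.
Holding P constant, ∂Q/∂M = -1.66/(2√M) = -0.00527721.
η_M = (∂Q/∂M)·(M/Q) = -0.00527721 × (24737/816.715) = -0.16.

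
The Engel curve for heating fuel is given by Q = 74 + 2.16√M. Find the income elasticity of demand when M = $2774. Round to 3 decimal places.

0.303

At M = 2774: Q = 187.765.
dQ/dM = 2.16/(2√M) = 0.0205055 at this income.
η = (dQ/dM)·(M/Q) = 0.0205055 × (2774/187.765) = 0.303.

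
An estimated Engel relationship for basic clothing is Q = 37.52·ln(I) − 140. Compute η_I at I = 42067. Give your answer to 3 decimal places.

0.145

At I = 42067: Q = 259.476.
dQ/dI = 37.52/I = 0.000891911 at this income.
η = (dQ/dI)·(I/Q) = 0.000891911 × (42067/259.476) = 0.145.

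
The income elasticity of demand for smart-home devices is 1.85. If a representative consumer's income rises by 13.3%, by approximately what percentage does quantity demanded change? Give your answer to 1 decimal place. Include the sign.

%ΔQ ≈ η × %ΔI = 1.85 × 13.3% = 24.6%.

24.6%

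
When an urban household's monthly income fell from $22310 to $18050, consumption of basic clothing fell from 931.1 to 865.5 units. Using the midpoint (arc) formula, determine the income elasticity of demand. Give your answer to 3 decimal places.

ΔQ = 865.5 − 931.1 = -65.6; midpoint Q̄ = (931.1 + 865.5)/2 = 898.3.
ΔI = 18050 − 22310 = -4260; midpoint Ī = (22310 + 18050)/2 = 20180.
η = (ΔQ/Q̄) ÷ (ΔI/Ī) = (-65.6/898.3) ÷ (-4260/20180) = 0.346.

0.346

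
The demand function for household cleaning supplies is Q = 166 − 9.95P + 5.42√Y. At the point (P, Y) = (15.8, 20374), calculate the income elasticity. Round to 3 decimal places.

0.494

At P = 15.8, Y = 20374: Q = 782.427.
Holding P constant, ∂Q/∂Y = 5.42/(2√Y) = 0.0189859.
η_Y = (∂Q/∂Y)·(Y/Q) = 0.0189859 × (20374/782.427) = 0.494.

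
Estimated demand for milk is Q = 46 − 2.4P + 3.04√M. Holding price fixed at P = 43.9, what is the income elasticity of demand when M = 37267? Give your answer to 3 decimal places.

At P = 43.9, M = 37267: Q = 527.502.
Holding P constant, ∂Q/∂M = 3.04/(2√M) = 0.00787375.
η_M = (∂Q/∂M)·(M/Q) = 0.00787375 × (37267/527.502) = 0.556.

0.556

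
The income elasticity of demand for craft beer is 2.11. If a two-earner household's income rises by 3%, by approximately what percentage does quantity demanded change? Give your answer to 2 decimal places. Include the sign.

6.33%

%ΔQ ≈ η × %ΔI = 2.11 × 3% = 6.33%.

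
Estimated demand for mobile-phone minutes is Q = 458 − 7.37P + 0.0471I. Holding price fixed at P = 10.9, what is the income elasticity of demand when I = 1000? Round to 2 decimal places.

0.11

At P = 10.9, I = 1000: Q = 424.767.
Holding P constant, ∂Q/∂I = 0.0471.
η_I = (∂Q/∂I)·(I/Q) = 0.0471 × (1000/424.767) = 0.11.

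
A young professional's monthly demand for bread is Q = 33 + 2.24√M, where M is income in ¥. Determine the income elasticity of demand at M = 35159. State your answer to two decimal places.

At M = 35159: Q = 453.016.
dQ/dM = 2.24/(2√M) = 0.0059731 at this income.
η = (dQ/dM)·(M/Q) = 0.0059731 × (35159/453.016) = 0.46.

0.46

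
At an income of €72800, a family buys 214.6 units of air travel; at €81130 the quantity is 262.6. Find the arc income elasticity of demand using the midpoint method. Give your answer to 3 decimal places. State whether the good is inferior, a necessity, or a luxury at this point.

ΔQ = 262.6 − 214.6 = 48; midpoint Q̄ = (214.6 + 262.6)/2 = 238.6.
ΔI = 81130 − 72800 = 8330; midpoint Ī = (72800 + 81130)/2 = 76965.
η = (ΔQ/Q̄) ÷ (ΔI/Ī) = (48/238.6) ÷ (8330/76965) = 1.859.
η > 1 ⇒ luxury.

1.859 (luxury)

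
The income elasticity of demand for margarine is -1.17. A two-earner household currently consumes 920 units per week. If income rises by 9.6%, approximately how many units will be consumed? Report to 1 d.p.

%ΔQ ≈ η × %ΔI = -1.17 × 9.6% = -11.232%.
New Q ≈ 920 × (1 − 0.11232) = 816.7.

816.7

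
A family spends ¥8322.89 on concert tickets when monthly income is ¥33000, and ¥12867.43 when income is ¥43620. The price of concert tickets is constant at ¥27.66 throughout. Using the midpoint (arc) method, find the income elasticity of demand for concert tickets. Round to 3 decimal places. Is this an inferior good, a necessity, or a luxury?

With a constant price, Q₁ = 8322.89/27.66 = 300.900 and Q₂ = 12867.43/27.66 = 465.200 (equivalently, work directly with expenditure since P cancels).
Midpoint %ΔQ = (12867.43 − 8322.89)/10595.16 = 0.42893; midpoint %ΔI = (43620 − 33000)/38310 = 0.27721.
η = 0.42893 / 0.27721 = 1.547.
η > 1 ⇒ luxury.

1.547 (luxury)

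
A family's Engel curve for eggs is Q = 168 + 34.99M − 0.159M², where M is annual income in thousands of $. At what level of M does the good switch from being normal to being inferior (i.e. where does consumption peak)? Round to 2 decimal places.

110.03

dQ/dM = 34.99 − 0.318M.
The good is inferior where dQ/dM < 0. Setting dQ/dM = 0 gives M = 34.99 / 0.318 = 110.03.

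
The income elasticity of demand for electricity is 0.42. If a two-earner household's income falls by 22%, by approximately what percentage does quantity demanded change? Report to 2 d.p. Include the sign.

%ΔQ ≈ η × %ΔI = 0.42 × (-22%) = -9.24%.

-9.24%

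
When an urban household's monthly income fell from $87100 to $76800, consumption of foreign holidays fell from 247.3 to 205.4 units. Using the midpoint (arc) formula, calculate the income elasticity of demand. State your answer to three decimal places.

1.473

ΔQ = 205.4 − 247.3 = -41.9; midpoint Q̄ = (247.3 + 205.4)/2 = 226.35.
ΔI = 76800 − 87100 = -10300; midpoint Ī = (87100 + 76800)/2 = 81950.
η = (ΔQ/Q̄) ÷ (ΔI/Ī) = (-41.9/226.35) ÷ (-10300/81950) = 1.473.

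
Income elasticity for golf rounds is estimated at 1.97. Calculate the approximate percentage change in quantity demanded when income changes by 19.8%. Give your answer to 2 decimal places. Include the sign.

39.01%

%ΔQ ≈ η × %ΔI = 1.97 × 19.8% = 39.01%.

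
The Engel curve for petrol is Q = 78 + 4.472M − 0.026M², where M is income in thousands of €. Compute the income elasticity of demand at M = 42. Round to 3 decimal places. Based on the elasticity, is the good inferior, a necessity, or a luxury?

0.437 (necessity)

At M = 42: Q = 219.9600.
dQ/dM = 4.472 − 0.052M = 2.28800.
η = (dQ/dM)·(M/Q) = 2.28800 × (42/219.9600) = 0.437.
0 < η < 1 ⇒ necessity.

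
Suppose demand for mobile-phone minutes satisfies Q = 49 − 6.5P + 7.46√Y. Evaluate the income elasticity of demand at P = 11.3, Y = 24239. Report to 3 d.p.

At P = 11.3, Y = 24239: Q = 1136.988.
Holding P constant, ∂Q/∂Y = 7.46/(2√Y) = 0.0239581.
η_Y = (∂Q/∂Y)·(Y/Q) = 0.0239581 × (24239/1136.988) = 0.511.

0.511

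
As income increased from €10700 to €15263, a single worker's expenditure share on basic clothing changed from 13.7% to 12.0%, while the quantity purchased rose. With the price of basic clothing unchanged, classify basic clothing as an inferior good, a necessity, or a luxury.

Quantity rises but the budget share falls as income rises, so 0 < η < 1.

necessity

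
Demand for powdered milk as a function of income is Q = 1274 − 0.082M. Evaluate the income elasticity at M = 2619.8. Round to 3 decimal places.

At M = 2619.8: Q = 1059.176.
dQ/dM = −0.082.
η = (dQ/dM)·(M/Q) = -0.082 × (2619.8/1059.176) = -0.203.

-0.203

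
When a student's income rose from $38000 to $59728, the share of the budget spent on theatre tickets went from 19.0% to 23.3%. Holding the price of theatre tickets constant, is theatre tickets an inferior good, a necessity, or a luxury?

luxury

The budget share rises as income rises, so η > 1.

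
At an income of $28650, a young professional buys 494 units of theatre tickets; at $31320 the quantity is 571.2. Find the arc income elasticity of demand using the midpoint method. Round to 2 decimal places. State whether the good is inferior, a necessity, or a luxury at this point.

1.63 (luxury)

ΔQ = 571.2 − 494 = 77.2; midpoint Q̄ = (494 + 571.2)/2 = 532.6.
ΔI = 31320 − 28650 = 2670; midpoint Ī = (28650 + 31320)/2 = 29985.
η = (ΔQ/Q̄) ÷ (ΔI/Ī) = (77.2/532.6) ÷ (2670/29985) = 1.63.
η > 1 ⇒ luxury.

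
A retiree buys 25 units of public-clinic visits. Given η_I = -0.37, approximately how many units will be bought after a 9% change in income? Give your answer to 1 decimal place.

%ΔQ ≈ η × %ΔI = -0.37 × 9% = -3.33%.
New Q ≈ 25 × (1 − 0.0333) = 24.2.

24.2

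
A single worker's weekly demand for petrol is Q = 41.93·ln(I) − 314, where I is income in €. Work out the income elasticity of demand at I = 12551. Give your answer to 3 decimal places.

At I = 12551: Q = 81.717.
dQ/dI = 41.93/I = 0.00334077 at this income.
η = (dQ/dI)·(I/Q) = 0.00334077 × (12551/81.717) = 0.513.

0.513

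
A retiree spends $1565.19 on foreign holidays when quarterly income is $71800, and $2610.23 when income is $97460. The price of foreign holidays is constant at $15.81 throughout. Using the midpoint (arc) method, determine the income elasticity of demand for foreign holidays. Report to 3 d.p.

1.651

With a constant price, Q₁ = 1565.19/15.81 = 99.000 and Q₂ = 2610.23/15.81 = 165.100 (equivalently, work directly with expenditure since P cancels).
Midpoint %ΔQ = (2610.23 − 1565.19)/2087.71 = 0.50057; midpoint %ΔI = (97460 − 71800)/84630 = 0.30320.
η = 0.50057 / 0.30320 = 1.651.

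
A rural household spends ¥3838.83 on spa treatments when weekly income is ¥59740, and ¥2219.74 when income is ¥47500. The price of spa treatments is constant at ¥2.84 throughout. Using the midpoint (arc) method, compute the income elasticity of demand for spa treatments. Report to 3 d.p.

With a constant price, Q₁ = 3838.83/2.84 = 1351.701 and Q₂ = 2219.74/2.84 = 781.599 (equivalently, work directly with expenditure since P cancels).
Midpoint %ΔQ = (2219.74 − 3838.83)/3029.29 = -0.53448; midpoint %ΔI = (47500 − 59740)/53620 = -0.22827.
η = -0.53448 / -0.22827 = 2.341.

2.341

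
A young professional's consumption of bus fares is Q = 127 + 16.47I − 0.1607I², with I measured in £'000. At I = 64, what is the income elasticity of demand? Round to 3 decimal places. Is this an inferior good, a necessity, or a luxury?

At I = 64: Q = 522.8528.
dQ/dI = 16.47 − 0.3214I = -4.09960.
η = (dQ/dI)·(I/Q) = -4.09960 × (64/522.8528) = -0.502.
η < 0 ⇒ inferior good.

-0.502 (inferior good)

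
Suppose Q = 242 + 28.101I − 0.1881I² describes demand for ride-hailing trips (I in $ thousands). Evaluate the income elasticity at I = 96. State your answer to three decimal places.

At I = 96: Q = 1206.1664.
dQ/dI = 28.101 − 0.3762I = -8.01420.
η = (dQ/dI)·(I/Q) = -8.01420 × (96/1206.1664) = -0.638.

-0.638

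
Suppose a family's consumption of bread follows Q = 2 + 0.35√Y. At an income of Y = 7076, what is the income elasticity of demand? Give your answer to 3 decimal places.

At Y = 7076: Q = 31.442.
dQ/dY = 0.35/(2√Y) = 0.00208039 at this income.
η = (dQ/dY)·(Y/Q) = 0.00208039 × (7076/31.442) = 0.468.

0.468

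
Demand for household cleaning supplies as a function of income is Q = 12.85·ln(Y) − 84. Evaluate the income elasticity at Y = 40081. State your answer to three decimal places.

At Y = 40081: Q = 52.193.
dQ/dY = 12.85/Y = 0.000320601 at this income.
η = (dQ/dY)·(Y/Q) = 0.000320601 × (40081/52.193) = 0.246.

0.246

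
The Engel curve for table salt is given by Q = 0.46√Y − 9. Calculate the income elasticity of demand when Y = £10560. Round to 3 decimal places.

At Y = 10560: Q = 38.270.
dQ/dY = 0.46/(2√Y) = 0.00223818 at this income.
η = (dQ/dY)·(Y/Q) = 0.00223818 × (10560/38.270) = 0.618.

0.618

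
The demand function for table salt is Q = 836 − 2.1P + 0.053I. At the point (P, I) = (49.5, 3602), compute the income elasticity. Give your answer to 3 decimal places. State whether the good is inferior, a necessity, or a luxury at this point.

At P = 49.5, I = 3602: Q = 922.956.
Holding P constant, ∂Q/∂I = 0.053.
η_I = (∂Q/∂I)·(I/Q) = 0.053 × (3602/922.956) = 0.207.
Since 0 < η < 1, this is a necessity.

0.207 (necessity)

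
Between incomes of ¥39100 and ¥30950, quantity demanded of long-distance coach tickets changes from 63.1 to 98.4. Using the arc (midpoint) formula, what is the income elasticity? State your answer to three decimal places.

-1.879

ΔQ = 98.4 − 63.1 = 35.3; midpoint Q̄ = (63.1 + 98.4)/2 = 80.75.
ΔI = 30950 − 39100 = -8150; midpoint Ī = (39100 + 30950)/2 = 35025.
η = (ΔQ/Q̄) ÷ (ΔI/Ī) = (35.3/80.75) ÷ (-8150/35025) = -1.879.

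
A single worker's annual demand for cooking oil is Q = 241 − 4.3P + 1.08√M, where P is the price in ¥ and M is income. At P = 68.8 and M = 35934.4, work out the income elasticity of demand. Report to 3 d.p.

0.683

At P = 68.8, M = 35934.4: Q = 149.889.
Holding P constant, ∂Q/∂M = 1.08/(2√M) = 0.00284865.
η_M = (∂Q/∂M)·(M/Q) = 0.00284865 × (35934.4/149.889) = 0.683.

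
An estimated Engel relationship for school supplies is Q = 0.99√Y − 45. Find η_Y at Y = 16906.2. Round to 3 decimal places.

0.769

At Y = 16906.2: Q = 83.724.
dQ/dY = 0.99/(2√Y) = 0.00380699 at this income.
η = (dQ/dY)·(Y/Q) = 0.00380699 × (16906.2/83.724) = 0.769.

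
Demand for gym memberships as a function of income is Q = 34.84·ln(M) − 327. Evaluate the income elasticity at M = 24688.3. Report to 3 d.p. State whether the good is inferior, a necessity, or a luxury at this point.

1.373 (luxury)

At M = 24688.3: Q = 25.375.
dQ/dM = 34.84/M = 0.00141119 at this income.
η = (dQ/dM)·(M/Q) = 0.00141119 × (24688.3/25.375) = 1.373.
Since η > 1, the good is a luxury.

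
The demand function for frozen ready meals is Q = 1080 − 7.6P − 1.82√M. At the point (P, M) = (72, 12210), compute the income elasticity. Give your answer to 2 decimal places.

-0.30

At P = 72, M = 12210: Q = 331.692.
Holding P constant, ∂Q/∂M = -1.82/(2√M) = -0.00823538.
η_M = (∂Q/∂M)·(M/Q) = -0.00823538 × (12210/331.692) = -0.30.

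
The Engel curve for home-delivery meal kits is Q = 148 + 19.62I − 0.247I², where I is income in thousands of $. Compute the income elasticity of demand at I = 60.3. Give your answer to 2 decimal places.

-1.42

At I = 60.3: Q = 432.9718.
dQ/dI = 19.62 − 0.494I = -10.16820.
η = (dQ/dI)·(I/Q) = -10.16820 × (60.3/432.9718) = -1.42.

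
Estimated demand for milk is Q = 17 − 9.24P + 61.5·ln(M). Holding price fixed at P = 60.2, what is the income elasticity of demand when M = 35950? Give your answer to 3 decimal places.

At P = 60.2, M = 35950: Q = 105.880.
Holding P constant, ∂Q/∂M = 61.5/M = 0.00171071.
η_M = (∂Q/∂M)·(M/Q) = 0.00171071 × (35950/105.880) = 0.581.

0.581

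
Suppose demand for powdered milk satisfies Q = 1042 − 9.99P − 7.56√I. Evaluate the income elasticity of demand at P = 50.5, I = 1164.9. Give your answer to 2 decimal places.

At P = 50.5, I = 1164.9: Q = 279.477.
Holding P constant, ∂Q/∂I = -7.56/(2√I) = -0.110751.
η_I = (∂Q/∂I)·(I/Q) = -0.110751 × (1164.9/279.477) = -0.46.

-0.46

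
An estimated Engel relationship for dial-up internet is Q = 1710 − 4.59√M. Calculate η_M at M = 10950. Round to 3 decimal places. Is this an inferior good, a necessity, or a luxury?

-0.195 (inferior good)

At M = 10950: Q = 1229.692.
dQ/dM = -4.59/(2√M) = -0.0219319 at this income.
η = (dQ/dM)·(M/Q) = -0.0219319 × (10950/1229.692) = -0.195.
Since η < 0, the good is an inferior good.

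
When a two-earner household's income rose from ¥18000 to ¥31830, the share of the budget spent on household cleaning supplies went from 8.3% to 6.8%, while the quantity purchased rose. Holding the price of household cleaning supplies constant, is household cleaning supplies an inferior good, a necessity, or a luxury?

Quantity rises but the budget share falls as income rises, so 0 < η < 1.

necessity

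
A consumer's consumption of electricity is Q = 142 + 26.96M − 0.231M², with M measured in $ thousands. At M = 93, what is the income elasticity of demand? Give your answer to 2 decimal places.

-2.29

At M = 93: Q = 651.3610.
dQ/dM = 26.96 − 0.462M = -16.00600.
η = (dQ/dM)·(M/Q) = -16.00600 × (93/651.3610) = -2.29.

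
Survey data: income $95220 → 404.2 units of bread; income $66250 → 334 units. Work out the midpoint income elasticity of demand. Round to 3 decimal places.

ΔQ = 334 − 404.2 = -70.2; midpoint Q̄ = (404.2 + 334)/2 = 369.1.
ΔI = 66250 − 95220 = -28970; midpoint Ī = (95220 + 66250)/2 = 80735.
η = (ΔQ/Q̄) ÷ (ΔI/Ī) = (-70.2/369.1) ÷ (-28970/80735) = 0.530.

0.530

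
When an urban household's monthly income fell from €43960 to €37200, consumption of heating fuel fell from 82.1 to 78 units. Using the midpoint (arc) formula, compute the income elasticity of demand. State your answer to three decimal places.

0.307

ΔQ = 78 − 82.1 = -4.1; midpoint Q̄ = (82.1 + 78)/2 = 80.05.
ΔI = 37200 − 43960 = -6760; midpoint Ī = (43960 + 37200)/2 = 40580.
η = (ΔQ/Q̄) ÷ (ΔI/Ī) = (-4.1/80.05) ÷ (-6760/40580) = 0.307.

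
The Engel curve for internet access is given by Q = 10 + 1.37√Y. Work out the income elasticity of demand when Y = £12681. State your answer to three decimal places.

At Y = 12681: Q = 164.276.
dQ/dY = 1.37/(2√Y) = 0.00608294 at this income.
η = (dQ/dY)·(Y/Q) = 0.00608294 × (12681/164.276) = 0.470.

0.470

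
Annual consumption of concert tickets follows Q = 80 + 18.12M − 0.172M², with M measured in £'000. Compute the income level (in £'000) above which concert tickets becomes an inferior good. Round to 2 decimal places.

52.67

dQ/dM = 18.12 − 0.344M.
The good is inferior where dQ/dM < 0. Setting dQ/dM = 0 gives M = 18.12 / 0.344 = 52.67.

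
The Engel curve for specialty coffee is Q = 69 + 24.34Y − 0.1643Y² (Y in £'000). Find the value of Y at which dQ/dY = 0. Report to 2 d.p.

dQ/dY = 24.34 − 0.3286Y.
The good is inferior where dQ/dY < 0. Setting dQ/dY = 0 gives Y = 24.34 / 0.3286 = 74.07.

74.07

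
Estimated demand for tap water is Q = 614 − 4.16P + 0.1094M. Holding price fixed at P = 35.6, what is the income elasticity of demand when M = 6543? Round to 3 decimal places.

0.606

At P = 35.6, M = 6543: Q = 1181.708.
Holding P constant, ∂Q/∂M = 0.1094.
η_M = (∂Q/∂M)·(M/Q) = 0.1094 × (6543/1181.708) = 0.606.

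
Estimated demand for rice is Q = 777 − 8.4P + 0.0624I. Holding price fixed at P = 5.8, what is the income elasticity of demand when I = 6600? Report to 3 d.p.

0.361

At P = 5.8, I = 6600: Q = 1140.120.
Holding P constant, ∂Q/∂I = 0.0624.
η_I = (∂Q/∂I)·(I/Q) = 0.0624 × (6600/1140.120) = 0.361.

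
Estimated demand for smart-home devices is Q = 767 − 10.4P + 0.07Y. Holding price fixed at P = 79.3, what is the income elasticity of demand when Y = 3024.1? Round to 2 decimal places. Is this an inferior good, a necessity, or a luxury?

At P = 79.3, Y = 3024.1: Q = 153.967.
Holding P constant, ∂Q/∂Y = 0.07.
η_Y = (∂Q/∂Y)·(Y/Q) = 0.07 × (3024.1/153.967) = 1.37.
Since η > 1, this is a luxury.

1.37 (luxury)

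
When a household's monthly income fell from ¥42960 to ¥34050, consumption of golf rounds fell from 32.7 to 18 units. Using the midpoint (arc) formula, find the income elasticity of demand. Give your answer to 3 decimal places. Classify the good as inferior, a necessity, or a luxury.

2.506 (luxury)

ΔQ = 18 − 32.7 = -14.7; midpoint Q̄ = (32.7 + 18)/2 = 25.35.
ΔI = 34050 − 42960 = -8910; midpoint Ī = (42960 + 34050)/2 = 38505.
η = (ΔQ/Q̄) ÷ (ΔI/Ī) = (-14.7/25.35) ÷ (-8910/38505) = 2.506.
η > 1 ⇒ luxury.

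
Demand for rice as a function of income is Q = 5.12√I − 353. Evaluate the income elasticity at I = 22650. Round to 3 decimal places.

0.923

At I = 22650: Q = 417.556.
dQ/dI = 5.12/(2√I) = 0.0170101 at this income.
η = (dQ/dI)·(I/Q) = 0.0170101 × (22650/417.556) = 0.923.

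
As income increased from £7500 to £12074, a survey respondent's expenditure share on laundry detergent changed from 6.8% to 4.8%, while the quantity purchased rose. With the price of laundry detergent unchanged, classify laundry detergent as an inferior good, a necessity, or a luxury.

Quantity rises but the budget share falls as income rises, so 0 < η < 1.

necessity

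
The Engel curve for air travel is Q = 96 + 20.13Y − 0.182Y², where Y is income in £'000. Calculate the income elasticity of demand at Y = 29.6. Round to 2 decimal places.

At Y = 29.6: Q = 532.3869.
dQ/dY = 20.13 − 0.364Y = 9.35560.
η = (dQ/dY)·(Y/Q) = 9.35560 × (29.6/532.3869) = 0.52.

0.52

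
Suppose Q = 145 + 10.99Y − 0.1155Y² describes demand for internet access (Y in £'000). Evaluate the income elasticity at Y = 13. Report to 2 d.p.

0.39

At Y = 13: Q = 268.3505.
dQ/dY = 10.99 − 0.231Y = 7.98700.
η = (dQ/dY)·(Y/Q) = 7.98700 × (13/268.3505) = 0.39.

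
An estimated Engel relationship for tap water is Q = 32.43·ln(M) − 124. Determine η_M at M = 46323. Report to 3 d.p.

0.145

At M = 46323: Q = 224.408.
dQ/dM = 32.43/M = 0.000700084 at this income.
η = (dQ/dM)·(M/Q) = 0.000700084 × (46323/224.408) = 0.145.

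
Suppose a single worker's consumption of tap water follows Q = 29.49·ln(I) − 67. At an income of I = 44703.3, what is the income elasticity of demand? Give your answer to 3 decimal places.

At I = 44703.3: Q = 248.773.
dQ/dI = 29.49/I = 0.000659683 at this income.
η = (dQ/dI)·(I/Q) = 0.000659683 × (44703.3/248.773) = 0.119.

0.119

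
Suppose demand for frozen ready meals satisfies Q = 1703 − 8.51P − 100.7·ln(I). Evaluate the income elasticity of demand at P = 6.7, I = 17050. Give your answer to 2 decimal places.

At P = 6.7, I = 17050: Q = 664.772.
Holding P constant, ∂Q/∂I = -100.7/I = -0.00590616.
η_I = (∂Q/∂I)·(I/Q) = -0.00590616 × (17050/664.772) = -0.15.

-0.15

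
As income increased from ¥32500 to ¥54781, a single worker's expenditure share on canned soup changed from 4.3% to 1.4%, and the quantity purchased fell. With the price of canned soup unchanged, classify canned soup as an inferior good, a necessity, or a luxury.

inferior good

Quantity demanded falls as income rises, so η < 0.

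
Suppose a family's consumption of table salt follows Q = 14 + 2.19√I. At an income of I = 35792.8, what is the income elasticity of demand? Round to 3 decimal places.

0.484

At I = 35792.8: Q = 428.326.
dQ/dI = 2.19/(2√I) = 0.00578784 at this income.
η = (dQ/dI)·(I/Q) = 0.00578784 × (35792.8/428.326) = 0.484.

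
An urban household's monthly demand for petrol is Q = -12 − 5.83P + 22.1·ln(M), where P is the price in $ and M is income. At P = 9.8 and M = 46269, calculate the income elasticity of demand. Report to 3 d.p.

0.131

At P = 9.8, M = 46269: Q = 168.269.
Holding P constant, ∂Q/∂M = 22.1/M = 0.000477642.
η_M = (∂Q/∂M)·(M/Q) = 0.000477642 × (46269/168.269) = 0.131.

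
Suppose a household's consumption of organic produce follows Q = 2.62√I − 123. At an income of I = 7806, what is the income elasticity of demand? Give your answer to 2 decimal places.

At I = 7806: Q = 108.481.
dQ/dI = 2.62/(2√I) = 0.0148271 at this income.
η = (dQ/dI)·(I/Q) = 0.0148271 × (7806/108.481) = 1.07.

1.07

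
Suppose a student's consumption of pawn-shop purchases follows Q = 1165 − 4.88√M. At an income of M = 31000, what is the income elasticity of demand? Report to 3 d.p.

-1.405

At M = 31000: Q = 305.787.
dQ/dM = -4.88/(2√M) = -0.0138583 at this income.
η = (dQ/dM)·(M/Q) = -0.0138583 × (31000/305.787) = -1.405.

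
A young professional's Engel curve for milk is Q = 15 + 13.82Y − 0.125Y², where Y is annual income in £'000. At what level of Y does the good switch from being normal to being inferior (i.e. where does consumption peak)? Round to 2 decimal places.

55.28

dQ/dY = 13.82 − 0.25Y.
The good is inferior where dQ/dY < 0. Setting dQ/dY = 0 gives Y = 13.82 / 0.25 = 55.28.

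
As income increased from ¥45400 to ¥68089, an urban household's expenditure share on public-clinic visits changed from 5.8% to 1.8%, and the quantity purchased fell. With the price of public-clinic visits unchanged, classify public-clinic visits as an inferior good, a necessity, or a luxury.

Quantity demanded falls as income rises, so η < 0.

inferior good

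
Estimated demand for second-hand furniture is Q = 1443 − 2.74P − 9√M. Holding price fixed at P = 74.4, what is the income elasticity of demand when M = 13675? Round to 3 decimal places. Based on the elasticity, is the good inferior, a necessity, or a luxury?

At P = 74.4, M = 13675: Q = 186.683.
Holding P constant, ∂Q/∂M = -9/(2√M) = -0.0384812.
η_M = (∂Q/∂M)·(M/Q) = -0.0384812 × (13675/186.683) = -2.819.
Since η < 0, this is an inferior good.

-2.819 (inferior good)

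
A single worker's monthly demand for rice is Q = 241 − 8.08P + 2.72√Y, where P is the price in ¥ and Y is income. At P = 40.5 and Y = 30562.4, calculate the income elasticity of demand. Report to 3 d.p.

0.611

At P = 40.5, Y = 30562.4: Q = 389.273.
Holding P constant, ∂Q/∂Y = 2.72/(2√Y) = 0.00777938.
η_Y = (∂Q/∂Y)·(Y/Q) = 0.00777938 × (30562.4/389.273) = 0.611.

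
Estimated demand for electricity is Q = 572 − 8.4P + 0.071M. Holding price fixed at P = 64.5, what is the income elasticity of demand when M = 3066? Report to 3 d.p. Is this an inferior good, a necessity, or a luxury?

0.878 (necessity)

At P = 64.5, M = 3066: Q = 247.886.
Holding P constant, ∂Q/∂M = 0.071.
η_M = (∂Q/∂M)·(M/Q) = 0.071 × (3066/247.886) = 0.878.
Since 0 < η < 1, this is a necessity.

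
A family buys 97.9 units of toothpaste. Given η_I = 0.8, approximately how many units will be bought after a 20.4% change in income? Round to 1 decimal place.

113.9

%ΔQ ≈ η × %ΔI = 0.8 × 20.4% = 16.32%.
New Q ≈ 97.9 × (1 + 0.1632) = 113.9.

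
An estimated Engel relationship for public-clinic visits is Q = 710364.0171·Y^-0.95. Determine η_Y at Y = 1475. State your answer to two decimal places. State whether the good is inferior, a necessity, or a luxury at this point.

For Q = A·Y^β the income elasticity is constant and equal to β.
Here β = -0.95, so η = -0.95.
Since η < 0, the good is an inferior good.

-0.95 (inferior good)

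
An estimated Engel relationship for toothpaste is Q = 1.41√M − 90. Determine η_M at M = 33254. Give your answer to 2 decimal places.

At M = 33254: Q = 167.123.
dQ/dM = 1.41/(2√M) = 0.00386605 at this income.
η = (dQ/dM)·(M/Q) = 0.00386605 × (33254/167.123) = 0.77.

0.77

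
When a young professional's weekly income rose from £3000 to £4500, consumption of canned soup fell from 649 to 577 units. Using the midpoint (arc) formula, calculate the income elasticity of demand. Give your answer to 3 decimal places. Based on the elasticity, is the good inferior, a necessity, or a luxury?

ΔQ = 577 − 649 = -72; midpoint Q̄ = (649 + 577)/2 = 613.
ΔI = 4500 − 3000 = 1500; midpoint Ī = (3000 + 4500)/2 = 3750.
η = (ΔQ/Q̄) ÷ (ΔI/Ī) = (-72/613) ÷ (1500/3750) = -0.294.
η < 0 ⇒ inferior good.

-0.294 (inferior good)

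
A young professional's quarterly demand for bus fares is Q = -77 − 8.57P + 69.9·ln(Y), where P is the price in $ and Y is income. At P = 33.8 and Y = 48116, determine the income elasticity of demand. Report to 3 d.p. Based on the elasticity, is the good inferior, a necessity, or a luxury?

0.181 (necessity)

At P = 33.8, Y = 48116: Q = 386.952.
Holding P constant, ∂Q/∂Y = 69.9/Y = 0.00145274.
η_Y = (∂Q/∂Y)·(Y/Q) = 0.00145274 × (48116/386.952) = 0.181.
Since 0 < η < 1, this is a necessity.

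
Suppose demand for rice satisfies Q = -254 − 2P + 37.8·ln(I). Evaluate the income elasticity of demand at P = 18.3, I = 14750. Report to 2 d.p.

0.52

At P = 18.3, I = 14750: Q = 72.242.
Holding P constant, ∂Q/∂I = 37.8/I = 0.00256271.
η_I = (∂Q/∂I)·(I/Q) = 0.00256271 × (14750/72.242) = 0.52.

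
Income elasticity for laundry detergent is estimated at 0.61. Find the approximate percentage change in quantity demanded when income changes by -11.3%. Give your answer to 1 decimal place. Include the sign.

-6.9%

%ΔQ ≈ η × %ΔI = 0.61 × (-11.3%) = -6.9%.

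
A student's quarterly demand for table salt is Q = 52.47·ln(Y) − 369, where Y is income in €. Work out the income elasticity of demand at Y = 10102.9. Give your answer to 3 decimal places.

0.457

At Y = 10102.9: Q = 114.804.
dQ/dY = 52.47/Y = 0.00519356 at this income.
η = (dQ/dY)·(Y/Q) = 0.00519356 × (10102.9/114.804) = 0.457.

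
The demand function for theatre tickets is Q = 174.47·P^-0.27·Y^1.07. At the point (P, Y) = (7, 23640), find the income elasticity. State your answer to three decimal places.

For a multiplicative demand Q = A·P^α·Y^β, the income elasticity is β everywhere.
Here β = 1.07, so η = 1.070.

1.070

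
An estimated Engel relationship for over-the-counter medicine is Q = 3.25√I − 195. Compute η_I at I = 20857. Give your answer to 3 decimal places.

At I = 20857: Q = 274.363.
dQ/dI = 3.25/(2√I) = 0.0112519 at this income.
η = (dQ/dI)·(I/Q) = 0.0112519 × (20857/274.363) = 0.855.

0.855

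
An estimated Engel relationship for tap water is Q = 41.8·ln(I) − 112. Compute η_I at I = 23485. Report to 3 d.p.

0.135

At I = 23485: Q = 308.680.
dQ/dI = 41.8/I = 0.00177986 at this income.
η = (dQ/dI)·(I/Q) = 0.00177986 × (23485/308.680) = 0.135.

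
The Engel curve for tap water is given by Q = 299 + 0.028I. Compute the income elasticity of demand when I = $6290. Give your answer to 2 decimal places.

At I = 6290: Q = 475.120.
dQ/dI = 0.028.
η = (dQ/dI)·(I/Q) = 0.028 × (6290/475.120) = 0.37.

0.37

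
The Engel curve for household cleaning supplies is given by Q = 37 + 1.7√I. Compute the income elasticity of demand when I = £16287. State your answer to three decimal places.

At I = 16287: Q = 253.955.
dQ/dI = 1.7/(2√I) = 0.00666037 at this income.
η = (dQ/dI)·(I/Q) = 0.00666037 × (16287/253.955) = 0.427.

0.427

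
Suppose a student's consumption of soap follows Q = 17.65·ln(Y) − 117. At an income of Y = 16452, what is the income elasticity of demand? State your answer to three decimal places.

0.325

At Y = 16452: Q = 54.350.
dQ/dY = 17.65/Y = 0.00107282 at this income.
η = (dQ/dY)·(Y/Q) = 0.00107282 × (16452/54.350) = 0.325.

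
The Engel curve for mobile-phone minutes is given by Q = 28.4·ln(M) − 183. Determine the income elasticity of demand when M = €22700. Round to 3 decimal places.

0.279

At M = 22700: Q = 101.855.
dQ/dM = 28.4/M = 0.0012511 at this income.
η = (dQ/dM)·(M/Q) = 0.0012511 × (22700/101.855) = 0.279.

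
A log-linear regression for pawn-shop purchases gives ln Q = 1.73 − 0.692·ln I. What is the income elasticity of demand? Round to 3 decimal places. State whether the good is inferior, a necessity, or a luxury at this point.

In a log-linear demand, the coefficient on ln I is the income elasticity.
So η = -0.692.
η < 0 ⇒ inferior good.

-0.692 (inferior good)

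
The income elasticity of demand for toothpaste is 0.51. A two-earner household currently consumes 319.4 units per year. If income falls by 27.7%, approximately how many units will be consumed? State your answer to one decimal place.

%ΔQ ≈ η × %ΔI = 0.51 × (-27.7%) = -14.127%.
New Q ≈ 319.4 × (1 − 0.14127) = 274.3.

274.3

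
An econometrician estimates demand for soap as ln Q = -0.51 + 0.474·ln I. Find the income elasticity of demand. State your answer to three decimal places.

0.474

In a log-linear demand, the coefficient on ln I is the income elasticity.
So η = 0.474.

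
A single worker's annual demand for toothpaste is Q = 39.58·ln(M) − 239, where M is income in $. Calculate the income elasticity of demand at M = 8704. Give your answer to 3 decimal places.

0.330

At M = 8704: Q = 120.051.
dQ/dM = 39.58/M = 0.00454733 at this income.
η = (dQ/dM)·(M/Q) = 0.00454733 × (8704/120.051) = 0.330.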